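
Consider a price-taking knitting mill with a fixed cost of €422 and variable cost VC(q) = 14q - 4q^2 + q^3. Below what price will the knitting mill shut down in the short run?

Short-run supply begins at min AVC. From VC = 14q - 4q^2 + q^3, AVC = 14 - 4q + q^2.
At the minimum of AVC, MC = AVC. MC = 14 - 8q + 3q^2; setting MC = AVC gives 2q^2 - 4q = 0, so q = 2. min AVC = 10.
For P < €10 the firm produces nothing.

€10 per unit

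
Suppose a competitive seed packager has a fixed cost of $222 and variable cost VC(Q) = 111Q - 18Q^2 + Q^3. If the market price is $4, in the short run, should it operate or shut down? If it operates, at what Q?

Shut down

From TC, MC = TC'(Q) = 111 - 36Q + 3Q^2 and AVC = VC/Q = 111 - 18Q + Q^2.
AVC is minimized where dAVC/dQ = -18 + 2Q = 0, at Q = 9; min AVC = 111 - 18·9 + 9^2 = $30.
Since P = $4 < min AVC = $30, price fails to cover variable cost at any output.
The firm minimizes its loss by shutting down and losing only its fixed cost of $222.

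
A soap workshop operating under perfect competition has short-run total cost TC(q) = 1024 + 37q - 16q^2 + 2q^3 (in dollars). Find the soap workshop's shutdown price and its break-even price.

Shutdown price = $5; break-even price = $165

AVC = 37 - 16q + 2q^2; minimized at q = 4, giving min AVC = $5. That is the shutdown price.
ATC = 1024/q + 37 - 16q + 2q^2. Setting dATC/dq = −1024/q^2 − 16 + 4q = 0 gives q = 8 (since 4·8^3 − 16·8^2 = 1024).
min ATC = 1024/8 + 37 − 16·8 + 2·8^2 = $165. That is the break-even price.
For $5 ≤ P < $165 the firm produces at a loss; below $5 it shuts down.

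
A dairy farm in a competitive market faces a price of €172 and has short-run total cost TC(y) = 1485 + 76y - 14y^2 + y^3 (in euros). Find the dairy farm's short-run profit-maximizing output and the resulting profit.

Profit = -€45 at y = 12

AVC = 76 - 14y + y^2; min AVC = €27 at y = 7. Since P = €172 ≥ min AVC, the firm produces.
MC = 76 - 28y + 3y^2. Setting P = MC and taking the root on the rising branch gives y* = 12.
TR = 172·12 = 2064. TC = 1485 + 624 = 2109. Profit = 2064 − 2109 = -€45.
That loss of €45 beats the €1485 the firm would lose by shutting down; producing recovers €1440 of fixed cost.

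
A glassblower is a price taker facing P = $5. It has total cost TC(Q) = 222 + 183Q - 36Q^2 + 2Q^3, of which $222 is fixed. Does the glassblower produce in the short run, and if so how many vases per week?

From TC, MC = TC'(Q) = 183 - 72Q + 6Q^2 and AVC = VC/Q = 183 - 36Q + 2Q^2.
The AVC parabola has its vertex at Q = 36/4 = 9, where AVC = 183 - 36·9 + 2·9^2 = $21.
With P < min AVC ($5 < $21), every unit sold adds to the loss.
Shutting down limits the loss to fixed cost, $222.

Shut down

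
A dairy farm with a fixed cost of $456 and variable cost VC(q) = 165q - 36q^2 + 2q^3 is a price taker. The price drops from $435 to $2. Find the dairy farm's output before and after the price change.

Output falls from 15 to 0 (the firm shuts down)

MC = 165 - 72q + 6q^2; the shutdown threshold is min AVC = $3 (at q = 9).
With P = $435 above the shutdown price, P = MC gives q = 15.
At P = $2 < min AVC = $3, price no longer covers variable cost at any output, so the firm shuts down: q = 0.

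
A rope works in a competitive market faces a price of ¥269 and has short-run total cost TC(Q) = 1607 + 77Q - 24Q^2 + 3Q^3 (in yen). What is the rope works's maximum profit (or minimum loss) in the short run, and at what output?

Profit = -¥71 at Q = 8

AVC = 77 - 24Q + 3Q^2; min AVC = ¥29 at Q = 4. Since P = ¥269 ≥ min AVC, the firm produces.
With MC = 77 - 48Q + 9Q^2, P = MC on the upward-sloping part at Q* = 8.
TR = 269·8 = 2152. TC = 1607 + 616 = 2223. Profit = 2152 − 2223 = -¥71.
Shutting down would mean losing the fixed cost of ¥1607, so operating at a loss of ¥71 is better by ¥1536.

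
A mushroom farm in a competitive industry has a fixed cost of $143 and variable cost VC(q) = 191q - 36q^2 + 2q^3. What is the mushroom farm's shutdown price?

The firm shuts down when price falls below the minimum of average variable cost. AVC = VC/q = 191 - 36q + 2q^2.
dAVC/dq = -36 + 4q = 0 gives q = 9. min AVC = 191 - 36·9 + 2·9^2 = 29.
So the shutdown price is $29.

$29 per unit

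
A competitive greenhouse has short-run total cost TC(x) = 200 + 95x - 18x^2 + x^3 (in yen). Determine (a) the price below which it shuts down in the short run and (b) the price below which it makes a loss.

Shutdown price = min AVC. AVC = 95 - 18x + x^2, with vertex at x = 9 and minimum ¥14.
ATC = 200/x + 95 - 18x + x^2. Setting dATC/dx = −200/x^2 − 18 + 2x = 0 gives x = 10 (since 2·10^3 − 18·10^2 = 200).
min ATC = 200/10 + 95 − 18·10 + 10^2 = ¥35. That is the break-even price.
For ¥14 ≤ P < ¥35 the firm produces at a loss; below ¥14 it shuts down.

Shutdown price = ¥14; break-even price = ¥35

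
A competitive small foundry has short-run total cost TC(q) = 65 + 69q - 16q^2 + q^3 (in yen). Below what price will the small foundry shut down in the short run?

¥5 per unit

The shutdown price is the minimum of AVC. VC = 69q - 16q^2 + q^3, so AVC = 69 - 16q + q^2.
dAVC/dq = -16 + 2q = 0 gives q = 8. min AVC = 69 - 16·8 + 8^2 = 5.
For P < ¥5 the firm produces nothing.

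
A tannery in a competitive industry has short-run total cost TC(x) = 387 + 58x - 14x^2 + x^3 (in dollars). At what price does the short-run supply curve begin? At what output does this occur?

Short-run supply begins at min AVC. From VC = 58x - 14x^2 + x^3, AVC = 58 - 14x + x^2.
At the minimum of AVC, MC = AVC. MC = 58 - 28x + 3x^2; setting MC = AVC gives 2x^2 - 14x = 0, so x = 7. min AVC = 9.
The firm shuts down for any P below $9.

$9 per unit, at x = 7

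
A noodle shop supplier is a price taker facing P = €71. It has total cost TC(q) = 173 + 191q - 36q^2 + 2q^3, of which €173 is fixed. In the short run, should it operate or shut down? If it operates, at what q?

Variable cost is VC = 191q - 36q^2 + 2q^3, so AVC = VC/q = 191 - 36q + 2q^2 and MC = dTC/dq = 191 - 72q + 6q^2.
The AVC parabola has its vertex at q = 36/4 = 9, where AVC = 191 - 36·9 + 2·9^2 = €29.
Since P = €71 ≥ min AVC = €29, price covers variable cost and the firm should produce.
P = MC gives 120 - 72q + 6q^2 = 0, with roots 2 and 10. Take the larger (rising MC): q* = 10.
Check: AVC at q = 10 is €31 ≤ P, so revenue covers variable cost.
Profit = P·q − TC = 71·10 − 483 = €227.

Produce at q = 10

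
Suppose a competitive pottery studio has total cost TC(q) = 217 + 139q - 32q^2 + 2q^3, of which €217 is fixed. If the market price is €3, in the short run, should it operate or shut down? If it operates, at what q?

Strip out fixed cost: VC = 139q - 32q^2 + 2q^3. Then AVC = 139 - 32q + 2q^2 and MC = 139 - 64q + 6q^2.
AVC hits its minimum where MC = AVC, at q = 8, giving min AVC = 139 - 32·8 + 2·8^2 = €11.
Since P = €3 < min AVC = €11, price fails to cover variable cost at any output.
Best response: produce nothing and absorb the €217 fixed cost.

Shut down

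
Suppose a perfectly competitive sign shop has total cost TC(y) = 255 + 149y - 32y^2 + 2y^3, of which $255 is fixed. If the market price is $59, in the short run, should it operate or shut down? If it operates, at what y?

From TC, MC = TC'(y) = 149 - 64y + 6y^2 and AVC = VC/y = 149 - 32y + 2y^2.
AVC hits its minimum where MC = AVC, at y = 8, giving min AVC = 149 - 32·8 + 2·8^2 = $21.
Because $59 ≥ $21, revenue can cover variable cost; the firm operates.
P = MC gives 90 - 64y + 6y^2 = 0, with roots 5/3 and 9. Take the larger (rising MC): y* = 9.
Check: AVC at y = 9 is $23 ≤ P, so revenue covers variable cost.
Profit = P·y − TC = 59·9 − 462 = $69.

Produce at y = 9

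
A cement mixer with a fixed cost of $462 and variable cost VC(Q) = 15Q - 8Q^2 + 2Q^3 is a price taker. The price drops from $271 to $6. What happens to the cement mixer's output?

AVC = 15 - 8Q + 2Q^2, minimized at Q = 2 where min AVC = $7. MC = 15 - 16Q + 6Q^2.
At P = $271 ≥ min AVC, set P = MC on the rising branch: Q = 8.
At P = $6 < min AVC = $7, price no longer covers variable cost at any output, so the firm shuts down: Q = 0.

Output falls from 8 to 0 (the firm shuts down)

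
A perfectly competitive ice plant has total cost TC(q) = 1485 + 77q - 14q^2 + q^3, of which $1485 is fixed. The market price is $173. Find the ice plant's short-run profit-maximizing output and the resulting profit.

AVC = 77 - 14q + q^2; min AVC = $28 at q = 7. Since P = $173 ≥ min AVC, the firm produces.
With MC = 77 - 28q + 3q^2, P = MC on the upward-sloping part at q* = 12.
TR = 173·12 = 2076. TC = 1485 + 636 = 2121. Profit = 2076 − 2121 = -$45.
By producing, the firm covers all variable cost plus $1440 of fixed cost; shutting down would lose the full $1485.

Profit = -$45 at q = 12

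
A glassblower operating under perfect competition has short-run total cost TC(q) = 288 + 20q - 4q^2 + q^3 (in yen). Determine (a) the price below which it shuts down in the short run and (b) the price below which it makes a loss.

Shutdown price = min AVC. AVC = 20 - 4q + q^2, with vertex at q = 2 and minimum ¥16.
ATC = 288/q + 20 - 4q + q^2. Setting dATC/dq = −288/q^2 − 4 + 2q = 0 gives q = 6 (since 2·6^3 − 4·6^2 = 288).
min ATC = 288/6 + 20 − 4·6 + 6^2 = ¥80. That is the break-even price.
Between these two prices the firm operates at a loss; above ¥80 it earns a profit.

Shutdown price = ¥16; break-even price = ¥80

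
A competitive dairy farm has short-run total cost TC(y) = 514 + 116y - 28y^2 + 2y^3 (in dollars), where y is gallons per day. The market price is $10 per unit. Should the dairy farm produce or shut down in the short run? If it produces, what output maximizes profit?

From TC, MC = TC'(y) = 116 - 56y + 6y^2 and AVC = VC/y = 116 - 28y + 2y^2.
AVC hits its minimum where MC = AVC, at y = 7, giving min AVC = 116 - 28·7 + 2·7^2 = $18.
With P < min AVC ($10 < $18), every unit sold adds to the loss.
Shutting down limits the loss to fixed cost, $514.

Shut down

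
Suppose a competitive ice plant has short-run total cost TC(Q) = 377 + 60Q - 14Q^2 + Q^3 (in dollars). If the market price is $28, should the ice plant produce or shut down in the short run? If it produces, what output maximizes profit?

Strip out fixed cost: VC = 60Q - 14Q^2 + Q^3. Then AVC = 60 - 14Q + Q^2 and MC = 60 - 28Q + 3Q^2.
AVC hits its minimum where MC = AVC, at Q = 7, giving min AVC = 60 - 14·7 + 7^2 = $11.
P = $28 exceeds min AVC = $11, so the firm stays open.
P = MC gives 32 - 28Q + 3Q^2 = 0, with roots 4/3 and 8. Take the larger (rising MC): Q* = 8.
Check: AVC at Q = 8 is $12 ≤ P, so revenue covers variable cost.
Profit = P·Q − TC = 28·8 − 473 = -$249, a loss, but smaller than the $377 fixed cost the firm would lose by shutting down.

Produce at Q = 8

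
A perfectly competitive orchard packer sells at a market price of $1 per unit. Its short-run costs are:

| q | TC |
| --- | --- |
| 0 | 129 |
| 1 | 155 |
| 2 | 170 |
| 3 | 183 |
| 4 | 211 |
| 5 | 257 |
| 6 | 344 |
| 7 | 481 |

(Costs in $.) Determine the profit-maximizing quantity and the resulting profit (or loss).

q = 0 (shut down); profit = -$129

Profit at each row (π = 1q − TC): q=0: -129; q=1: -154; q=2: -168; q=3: -180; q=4: -207; q=5: -252; q=6: -338; q=7: -474.
Profit is highest at q = 0. Equivalently, the lowest AVC in the table is 54/3 ≈ $18 at q = 3, and P = $1 falls below it — price never covers variable cost, so the firm shuts down and loses only its fixed cost.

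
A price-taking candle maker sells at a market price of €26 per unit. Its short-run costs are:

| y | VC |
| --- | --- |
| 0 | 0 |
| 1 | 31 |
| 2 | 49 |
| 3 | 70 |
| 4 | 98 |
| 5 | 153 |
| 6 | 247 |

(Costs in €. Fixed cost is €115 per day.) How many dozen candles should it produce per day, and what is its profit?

Compute π = P·y − TC at each output: y=0: -115; y=1: -120; y=2: -112; y=3: -107; y=4: -109; y=5: -138; y=6: -206.
Profit is maximized at y = 3. AVC there is 70/3 = €23.33 ≤ P, so producing beats shutting down (which would give -€115).

y = 3; profit = -€107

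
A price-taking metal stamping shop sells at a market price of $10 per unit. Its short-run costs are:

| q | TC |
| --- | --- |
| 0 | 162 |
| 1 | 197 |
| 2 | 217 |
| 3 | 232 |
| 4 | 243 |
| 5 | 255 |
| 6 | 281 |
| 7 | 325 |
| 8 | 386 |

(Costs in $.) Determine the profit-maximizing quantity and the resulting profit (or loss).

q = 0 (shut down); profit = -$162

Profit at each row (π = 10q − TC): q=0: -162; q=1: -187; q=2: -197; q=3: -202; q=4: -203; q=5: -205; q=6: -221; q=7: -255; q=8: -306.
Profit is highest at q = 0. Equivalently, the lowest AVC in the table is 93/5 ≈ $18.60 at q = 5, and P = $10 falls below it — price never covers variable cost, so the firm shuts down and loses only its fixed cost.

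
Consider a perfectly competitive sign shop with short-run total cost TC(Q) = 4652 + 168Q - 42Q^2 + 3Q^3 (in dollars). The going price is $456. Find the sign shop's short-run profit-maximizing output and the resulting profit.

AVC = 168 - 42Q + 3Q^2; min AVC = $21 at Q = 7. Since P = $456 ≥ min AVC, the firm produces.
MC = 168 - 84Q + 9Q^2. Setting P = MC and taking the root on the rising branch gives Q* = 12.
TR = 456·12 = 5472. TC = 4652 + 1152 = 5804. Profit = 5472 − 5804 = -$332.
By producing, the firm covers all variable cost plus $4320 of fixed cost; shutting down would lose the full $4652.

Profit = -$332 at Q = 12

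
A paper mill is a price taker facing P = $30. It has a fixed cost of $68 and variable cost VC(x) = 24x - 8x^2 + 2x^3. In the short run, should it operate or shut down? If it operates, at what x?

From TC, MC = TC'(x) = 24 - 16x + 6x^2 and AVC = VC/x = 24 - 8x + 2x^2.
AVC hits its minimum where MC = AVC, at x = 2, giving min AVC = 24 - 8·2 + 2·2^2 = $16.
P = $30 exceeds min AVC = $16, so the firm stays open.
Set P = MC: 30 = 24 - 16x + 6x^2 → -6 - 16x + 6x^2 = 0. The roots are x = -1/3 and x = 3; the profit-maximizing output is on the rising part of MC, so x* = 3.
Check: AVC at x = 3 is $18 ≤ P, so revenue covers variable cost.
Profit = P·x − TC = 30·3 − 122 = -$32, a loss, but smaller than the $68 fixed cost the firm would lose by shutting down.

Produce at x = 3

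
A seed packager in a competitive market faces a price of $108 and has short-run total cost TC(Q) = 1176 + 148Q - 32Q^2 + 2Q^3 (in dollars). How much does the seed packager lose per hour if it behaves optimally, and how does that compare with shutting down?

AVC = 148 - 32Q + 2Q^2; min AVC = $20 at Q = 8. Since P = $108 ≥ min AVC, the firm produces.
With MC = 148 - 64Q + 6Q^2, P = MC on the upward-sloping part at Q* = 10.
TR = 108·10 = 1080. TC = 1176 + 280 = 1456. Profit = 1080 − 1456 = -$376.
Shutting down would mean losing the fixed cost of $1176, so operating at a loss of $376 is better by $800.

Profit = -$376 at Q = 10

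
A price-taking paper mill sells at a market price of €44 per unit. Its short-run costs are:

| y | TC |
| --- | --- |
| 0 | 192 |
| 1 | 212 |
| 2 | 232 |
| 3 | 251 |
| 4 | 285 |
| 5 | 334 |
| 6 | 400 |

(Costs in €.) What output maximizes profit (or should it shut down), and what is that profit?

y = 4; profit = -€109

Profit at each row (π = 44y − TC): y=0: -192; y=1: -168; y=2: -144; y=3: -119; y=4: -109; y=5: -114; y=6: -136.
Profit is maximized at y = 4. AVC there is 93/4 = €23.25 ≤ P, so producing beats shutting down (which would give -€192).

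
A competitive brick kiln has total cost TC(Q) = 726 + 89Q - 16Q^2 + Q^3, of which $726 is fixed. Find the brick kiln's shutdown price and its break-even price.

AVC = 89 - 16Q + Q^2; minimized at Q = 8, giving min AVC = $25. That is the shutdown price.
ATC = 726/Q + 89 - 16Q + Q^2. Setting dATC/dQ = −726/Q^2 − 16 + 2Q = 0 gives Q = 11 (since 2·11^3 − 16·11^2 = 726).
min ATC = 726/11 + 89 − 16·11 + 11^2 = $100. That is the break-even price.
For $25 ≤ P < $100 the firm produces at a loss; below $25 it shuts down.

Shutdown price = $25; break-even price = $100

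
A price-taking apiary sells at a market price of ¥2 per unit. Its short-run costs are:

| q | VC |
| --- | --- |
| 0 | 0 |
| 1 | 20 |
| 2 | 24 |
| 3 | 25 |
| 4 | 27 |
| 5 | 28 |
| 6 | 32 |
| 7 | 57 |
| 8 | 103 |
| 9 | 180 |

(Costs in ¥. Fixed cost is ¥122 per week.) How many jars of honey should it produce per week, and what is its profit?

q = 0 (shut down); profit = -¥122

Compute π = P·q − TC at each output: q=0: -122; q=1: -140; q=2: -142; q=3: -141; q=4: -141; q=5: -140; q=6: -142; q=7: -165; q=8: -209; q=9: -284.
Profit is highest at q = 0. Equivalently, the lowest AVC in the table is 32/6 ≈ ¥5.33 at q = 6, and P = ¥2 falls below it — price never covers variable cost, so the firm shuts down and loses only its fixed cost.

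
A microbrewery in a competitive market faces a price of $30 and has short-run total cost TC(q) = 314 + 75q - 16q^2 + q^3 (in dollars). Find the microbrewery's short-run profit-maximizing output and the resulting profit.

Profit = -$152 at q = 9

AVC = 75 - 16q + q^2 has its minimum $11 at q = 8; price $30 clears that bar, so the firm operates.
MC = 75 - 32q + 3q^2. Setting P = MC and taking the root on the rising branch gives q* = 9.
TR = 30·9 = 270. TC = 314 + 108 = 422. Profit = 270 − 422 = -$152.
By producing, the firm covers all variable cost plus $162 of fixed cost; shutting down would lose the full $314.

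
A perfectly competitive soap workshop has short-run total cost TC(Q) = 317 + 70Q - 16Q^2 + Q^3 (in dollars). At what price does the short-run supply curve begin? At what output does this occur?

$6 per unit, at Q = 8

The shutdown price is the minimum of AVC. VC = 70Q - 16Q^2 + Q^3, so AVC = 70 - 16Q + Q^2.
At the minimum of AVC, MC = AVC. MC = 70 - 32Q + 3Q^2; setting MC = AVC gives 2Q^2 - 16Q = 0, so Q = 8. min AVC = 6.
The firm shuts down for any P below $6.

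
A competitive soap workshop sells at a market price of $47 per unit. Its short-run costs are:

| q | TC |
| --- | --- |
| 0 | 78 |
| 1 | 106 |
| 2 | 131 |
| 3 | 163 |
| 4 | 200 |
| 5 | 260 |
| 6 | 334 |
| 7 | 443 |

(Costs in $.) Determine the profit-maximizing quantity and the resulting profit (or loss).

q = 4; profit = -$12

Profit at each row (π = 47q − TC): q=0: -78; q=1: -59; q=2: -37; q=3: -22; q=4: -12; q=5: -25; q=6: -52; q=7: -114.
Profit is maximized at q = 4. AVC there is 122/4 = $30.50 ≤ P, so producing beats shutting down (which would give -$78).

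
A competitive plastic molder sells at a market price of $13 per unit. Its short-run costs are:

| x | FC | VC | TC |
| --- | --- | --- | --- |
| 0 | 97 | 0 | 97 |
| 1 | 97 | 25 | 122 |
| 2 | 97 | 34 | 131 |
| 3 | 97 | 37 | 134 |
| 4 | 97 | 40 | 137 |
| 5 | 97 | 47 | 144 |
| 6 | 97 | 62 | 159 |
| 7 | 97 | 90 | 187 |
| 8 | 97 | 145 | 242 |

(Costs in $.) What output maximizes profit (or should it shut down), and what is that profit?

Compute π = P·x − TC at each output: x=0: -97; x=1: -109; x=2: -105; x=3: -95; x=4: -85; x=5: -79; x=6: -81; x=7: -96; x=8: -138.
Profit is maximized at x = 5. AVC there is 47/5 = $9.40 ≤ P, so producing beats shutting down (which would give -$97).

x = 5; profit = -$79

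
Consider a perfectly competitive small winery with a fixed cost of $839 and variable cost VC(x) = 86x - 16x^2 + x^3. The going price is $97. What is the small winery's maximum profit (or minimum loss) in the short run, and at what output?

Profit = -$113 at x = 11

AVC = 86 - 16x + x^2 has its minimum $22 at x = 8; price $97 clears that bar, so the firm operates.
With MC = 86 - 32x + 3x^2, P = MC on the upward-sloping part at x* = 11.
TR = 97·11 = 1067. TC = 839 + 341 = 1180. Profit = 1067 − 1180 = -$113.
That loss of $113 beats the $839 the firm would lose by shutting down; producing recovers $726 of fixed cost.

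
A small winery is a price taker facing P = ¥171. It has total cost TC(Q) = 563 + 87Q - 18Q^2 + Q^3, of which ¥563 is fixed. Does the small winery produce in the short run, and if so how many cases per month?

Produce at Q = 14

From TC, MC = TC'(Q) = 87 - 36Q + 3Q^2 and AVC = VC/Q = 87 - 18Q + Q^2.
AVC hits its minimum where MC = AVC, at Q = 9, giving min AVC = 87 - 18·9 + 9^2 = ¥6.
P = ¥171 exceeds min AVC = ¥6, so the firm stays open.
Set P = MC: 171 = 87 - 36Q + 3Q^2 → -84 - 36Q + 3Q^2 = 0. The roots are Q = -2 and Q = 14; the profit-maximizing output is on the rising part of MC, so Q* = 14.
Check: AVC at Q = 14 is ¥31 ≤ P, so revenue covers variable cost.
Profit = P·Q − TC = 171·14 − 997 = ¥1397.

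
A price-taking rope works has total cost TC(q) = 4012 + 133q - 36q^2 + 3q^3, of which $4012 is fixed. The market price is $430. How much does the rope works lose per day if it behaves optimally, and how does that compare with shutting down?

AVC = 133 - 36q + 3q^2; min AVC = $25 at q = 6. Since P = $430 ≥ min AVC, the firm produces.
MC = 133 - 72q + 9q^2. Setting P = MC and taking the root on the rising branch gives q* = 11.
TR = 430·11 = 4730. TC = 4012 + 1100 = 5112. Profit = 4730 − 5112 = -$382.
That loss of $382 beats the $4012 the firm would lose by shutting down; producing recovers $3630 of fixed cost.

Profit = -$382 at q = 11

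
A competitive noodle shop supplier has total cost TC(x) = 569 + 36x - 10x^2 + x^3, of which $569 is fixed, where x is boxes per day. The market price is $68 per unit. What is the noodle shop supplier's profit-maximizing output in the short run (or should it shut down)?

Produce at x = 8

Strip out fixed cost: VC = 36x - 10x^2 + x^3. Then AVC = 36 - 10x + x^2 and MC = 36 - 20x + 3x^2.
AVC is minimized where dAVC/dx = -10 + 2x = 0, at x = 5; min AVC = 36 - 10·5 + 5^2 = $11.
P = $68 exceeds min AVC = $11, so the firm stays open.
P = MC gives -32 - 20x + 3x^2 = 0, with roots -4/3 and 8. Take the larger (rising MC): x* = 8.
Check: AVC at x = 8 is $20 ≤ P, so revenue covers variable cost.
Profit = P·x − TC = 68·8 − 729 = -$185, a loss, but smaller than the $569 fixed cost the firm would lose by shutting down.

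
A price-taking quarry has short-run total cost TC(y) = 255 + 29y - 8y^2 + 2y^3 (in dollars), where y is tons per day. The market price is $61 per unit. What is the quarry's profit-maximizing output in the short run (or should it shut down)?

Strip out fixed cost: VC = 29y - 8y^2 + 2y^3. Then AVC = 29 - 8y + 2y^2 and MC = 29 - 16y + 6y^2.
The AVC parabola has its vertex at y = 8/4 = 2, where AVC = 29 - 8·2 + 2·2^2 = $21.
Since P = $61 ≥ min AVC = $21, price covers variable cost and the firm should produce.
Solving P = MC: -32 - 16y + 6y^2 = 0 ⇒ y = -4/3 or 4. On the upward-sloping branch, y* = 4.
Check: AVC at y = 4 is $29 ≤ P, so revenue covers variable cost.
Profit = P·y − TC = 61·4 − 371 = -$127, a loss, but smaller than the $255 fixed cost the firm would lose by shutting down.

Produce at y = 4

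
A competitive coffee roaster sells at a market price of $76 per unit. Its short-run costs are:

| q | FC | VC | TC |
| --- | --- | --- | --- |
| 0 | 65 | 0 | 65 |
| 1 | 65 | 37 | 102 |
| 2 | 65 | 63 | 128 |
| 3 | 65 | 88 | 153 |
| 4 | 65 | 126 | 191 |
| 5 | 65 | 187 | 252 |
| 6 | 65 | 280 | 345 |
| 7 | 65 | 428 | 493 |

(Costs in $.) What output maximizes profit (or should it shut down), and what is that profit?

Profit at each row (π = 76q − TC): q=0: -65; q=1: -26; q=2: 24; q=3: 75; q=4: 113; q=5: 128; q=6: 111; q=7: 39.
Profit is maximized at q = 5. AVC there is 187/5 = $37.40 ≤ P, so producing beats shutting down (which would give -$65).

q = 5; profit = $128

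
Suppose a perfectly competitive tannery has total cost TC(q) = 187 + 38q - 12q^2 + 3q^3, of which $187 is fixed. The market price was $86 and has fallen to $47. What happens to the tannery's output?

MC = 38 - 24q + 9q^2; the shutdown threshold is min AVC = $26 (at q = 2).
At P = $86 ≥ min AVC, set P = MC on the rising branch: q = 4.
At P = $47 ≥ min AVC, set P = MC: q = 3. The firm stays open but cuts output.

Output falls from 4 to 3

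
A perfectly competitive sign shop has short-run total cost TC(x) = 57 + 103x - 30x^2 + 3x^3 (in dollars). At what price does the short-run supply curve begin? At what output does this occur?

The firm shuts down when price falls below the minimum of average variable cost. AVC = VC/x = 103 - 30x + 3x^2.
At the minimum of AVC, MC = AVC. MC = 103 - 60x + 9x^2; setting MC = AVC gives 6x^2 - 30x = 0, so x = 5. min AVC = 28.
The firm shuts down for any P below $28.

$28 per unit, at x = 5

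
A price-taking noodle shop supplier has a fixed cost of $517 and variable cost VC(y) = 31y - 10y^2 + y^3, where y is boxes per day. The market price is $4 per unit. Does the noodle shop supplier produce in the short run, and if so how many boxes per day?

Shut down

From TC, MC = TC'(y) = 31 - 20y + 3y^2 and AVC = VC/y = 31 - 10y + y^2.
AVC hits its minimum where MC = AVC, at y = 5, giving min AVC = 31 - 10·5 + 5^2 = $6.
With P < min AVC ($4 < $6), every unit sold adds to the loss.
Best response: produce nothing and absorb the $517 fixed cost.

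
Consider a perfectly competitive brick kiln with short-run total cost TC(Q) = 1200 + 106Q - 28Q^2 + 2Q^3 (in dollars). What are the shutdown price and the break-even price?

Shutdown price = $8; break-even price = $146

AVC = 106 - 28Q + 2Q^2; minimized at Q = 7, giving min AVC = $8. That is the shutdown price.
ATC = 1200/Q + 106 - 28Q + 2Q^2. Setting dATC/dQ = −1200/Q^2 − 28 + 4Q = 0 gives Q = 10 (since 4·10^3 − 28·10^2 = 1200).
min ATC = 1200/10 + 106 − 28·10 + 2·10^2 = $146. That is the break-even price.
For $8 ≤ P < $146 the firm produces at a loss; below $8 it shuts down.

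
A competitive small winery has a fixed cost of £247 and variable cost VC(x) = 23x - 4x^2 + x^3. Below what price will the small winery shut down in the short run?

Short-run supply begins at min AVC. From VC = 23x - 4x^2 + x^3, AVC = 23 - 4x + x^2.
dAVC/dx = -4 + 2x = 0 gives x = 2. min AVC = 23 - 4·2 + 2^2 = 19.
So the shutdown price is £19.

£19 per unit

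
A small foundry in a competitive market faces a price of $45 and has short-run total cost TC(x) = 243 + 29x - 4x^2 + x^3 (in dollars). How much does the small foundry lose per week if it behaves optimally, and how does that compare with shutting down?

AVC = 29 - 4x + x^2 has its minimum $25 at x = 2; price $45 clears that bar, so the firm operates.
With MC = 29 - 8x + 3x^2, P = MC on the upward-sloping part at x* = 4.
TR = 45·4 = 180. TC = 243 + 116 = 359. Profit = 180 − 359 = -$179.
By producing, the firm covers all variable cost plus $64 of fixed cost; shutting down would lose the full $243.

Profit = -$179 at x = 4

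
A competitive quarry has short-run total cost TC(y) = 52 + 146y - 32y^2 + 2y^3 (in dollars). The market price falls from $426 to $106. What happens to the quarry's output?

Output falls from 14 to 10

AVC = 146 - 32y + 2y^2, minimized at y = 8 where min AVC = $18. MC = 146 - 64y + 6y^2.
At P = $426 ≥ min AVC, set P = MC on the rising branch: y = 14.
At P = $106 ≥ min AVC, set P = MC: y = 10. The firm stays open but cuts output.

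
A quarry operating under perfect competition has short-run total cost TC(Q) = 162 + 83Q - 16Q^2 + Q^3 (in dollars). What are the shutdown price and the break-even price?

AVC = 83 - 16Q + Q^2; minimized at Q = 8, giving min AVC = $19. That is the shutdown price.
ATC = 162/Q + 83 - 16Q + Q^2. Setting dATC/dQ = −162/Q^2 − 16 + 2Q = 0 gives Q = 9 (since 2·9^3 − 16·9^2 = 162).
min ATC = 162/9 + 83 − 16·9 + 9^2 = $38. That is the break-even price.
For $19 ≤ P < $38 the firm produces at a loss; below $19 it shuts down.

Shutdown price = $19; break-even price = $38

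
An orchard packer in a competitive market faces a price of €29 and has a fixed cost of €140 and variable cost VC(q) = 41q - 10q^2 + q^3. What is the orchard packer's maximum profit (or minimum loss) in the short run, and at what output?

AVC = 41 - 10q + q^2; min AVC = €16 at q = 5. Since P = €29 ≥ min AVC, the firm produces.
MC = 41 - 20q + 3q^2. Setting P = MC and taking the root on the rising branch gives q* = 6.
TR = 29·6 = 174. TC = 140 + 102 = 242. Profit = 174 − 242 = -€68.
By producing, the firm covers all variable cost plus €72 of fixed cost; shutting down would lose the full €140.

Profit = -€68 at q = 6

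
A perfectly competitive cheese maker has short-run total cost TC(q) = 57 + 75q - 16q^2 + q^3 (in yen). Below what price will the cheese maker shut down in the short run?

¥11 per unit

The firm shuts down when price falls below the minimum of average variable cost. AVC = VC/q = 75 - 16q + q^2.
dAVC/dq = -16 + 2q = 0 gives q = 8. min AVC = 75 - 16·8 + 8^2 = 11.
The firm shuts down for any P below ¥11.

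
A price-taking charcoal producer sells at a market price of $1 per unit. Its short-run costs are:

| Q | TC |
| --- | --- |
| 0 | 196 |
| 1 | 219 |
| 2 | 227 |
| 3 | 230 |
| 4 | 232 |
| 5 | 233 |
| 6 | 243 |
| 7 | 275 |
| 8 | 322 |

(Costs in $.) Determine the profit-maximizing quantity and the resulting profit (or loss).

Q = 0 (shut down); profit = -$196

Compute π = P·Q − TC at each output: Q=0: -196; Q=1: -218; Q=2: -225; Q=3: -227; Q=4: -228; Q=5: -228; Q=6: -237; Q=7: -268; Q=8: -314.
Profit is highest at Q = 0. Equivalently, the lowest AVC in the table is 37/5 ≈ $7.40 at Q = 5, and P = $1 falls below it — price never covers variable cost, so the firm shuts down and loses only its fixed cost.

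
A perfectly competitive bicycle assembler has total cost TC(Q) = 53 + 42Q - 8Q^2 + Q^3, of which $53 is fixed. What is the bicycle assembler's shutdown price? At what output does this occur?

$26 per unit, at Q = 4

The shutdown price is the minimum of AVC. VC = 42Q - 8Q^2 + Q^3, so AVC = 42 - 8Q + Q^2.
At the minimum of AVC, MC = AVC. MC = 42 - 16Q + 3Q^2; setting MC = AVC gives 2Q^2 - 8Q = 0, so Q = 4. min AVC = 26.
The firm shuts down for any P below $26.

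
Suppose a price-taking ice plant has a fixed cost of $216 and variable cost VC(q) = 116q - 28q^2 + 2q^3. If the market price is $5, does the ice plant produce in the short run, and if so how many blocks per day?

Strip out fixed cost: VC = 116q - 28q^2 + 2q^3. Then AVC = 116 - 28q + 2q^2 and MC = 116 - 56q + 6q^2.
AVC is minimized where dAVC/dq = -28 + 4q = 0, at q = 7; min AVC = 116 - 28·7 + 2·7^2 = $18.
Since P = $5 < min AVC = $18, price fails to cover variable cost at any output.
Shutting down limits the loss to fixed cost, $216.

Shut down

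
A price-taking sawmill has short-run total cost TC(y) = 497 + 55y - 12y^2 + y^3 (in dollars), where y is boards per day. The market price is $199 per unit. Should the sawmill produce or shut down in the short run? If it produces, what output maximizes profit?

Produce at y = 12

Variable cost is VC = 55y - 12y^2 + y^3, so AVC = VC/y = 55 - 12y + y^2 and MC = dTC/dy = 55 - 24y + 3y^2.
The AVC parabola has its vertex at y = 12/2 = 6, where AVC = 55 - 12·6 + 6^2 = $19.
P = $199 exceeds min AVC = $19, so the firm stays open.
Solving P = MC: -144 - 24y + 3y^2 = 0 ⇒ y = -4 or 12. On the upward-sloping branch, y* = 12.
Check: AVC at y = 12 is $55 ≤ P, so revenue covers variable cost.
Profit = P·y − TC = 199·12 − 1157 = $1231.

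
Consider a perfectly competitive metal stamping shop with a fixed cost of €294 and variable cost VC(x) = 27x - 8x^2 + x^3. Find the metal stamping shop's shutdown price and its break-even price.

Shutdown price = min AVC. AVC = 27 - 8x + x^2, with vertex at x = 4 and minimum €11.
ATC = 294/x + 27 - 8x + x^2. Setting dATC/dx = −294/x^2 − 8 + 2x = 0 gives x = 7 (since 2·7^3 − 8·7^2 = 294).
min ATC = 294/7 + 27 − 8·7 + 7^2 = €62. That is the break-even price.
Between these two prices the firm operates at a loss; above €62 it earns a profit.

Shutdown price = €11; break-even price = €62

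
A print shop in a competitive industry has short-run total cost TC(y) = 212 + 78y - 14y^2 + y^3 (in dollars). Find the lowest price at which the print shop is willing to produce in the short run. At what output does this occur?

The firm shuts down when price falls below the minimum of average variable cost. AVC = VC/y = 78 - 14y + y^2.
dAVC/dy = -14 + 2y = 0 gives y = 7. min AVC = 78 - 14·7 + 7^2 = 29.
So the shutdown price is $29.

$29 per unit, at y = 7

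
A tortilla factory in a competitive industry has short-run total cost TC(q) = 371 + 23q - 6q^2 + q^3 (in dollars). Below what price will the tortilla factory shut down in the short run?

Short-run supply begins at min AVC. From VC = 23q - 6q^2 + q^3, AVC = 23 - 6q + q^2.
dAVC/dq = -6 + 2q = 0 gives q = 3. min AVC = 23 - 6·3 + 3^2 = 14.
For P < $14 the firm produces nothing.

$14 per unit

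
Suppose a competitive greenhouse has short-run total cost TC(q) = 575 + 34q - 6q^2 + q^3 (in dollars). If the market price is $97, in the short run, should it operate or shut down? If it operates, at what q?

From TC, MC = TC'(q) = 34 - 12q + 3q^2 and AVC = VC/q = 34 - 6q + q^2.
The AVC parabola has its vertex at q = 6/2 = 3, where AVC = 34 - 6·3 + 3^2 = $25.
Because $97 ≥ $25, revenue can cover variable cost; the firm operates.
Solving P = MC: -63 - 12q + 3q^2 = 0 ⇒ q = -3 or 7. On the upward-sloping branch, q* = 7.
Check: AVC at q = 7 is $41 ≤ P, so revenue covers variable cost.
Profit = P·q − TC = 97·7 − 862 = -$183, a loss, but smaller than the $575 fixed cost the firm would lose by shutting down.

Produce at q = 7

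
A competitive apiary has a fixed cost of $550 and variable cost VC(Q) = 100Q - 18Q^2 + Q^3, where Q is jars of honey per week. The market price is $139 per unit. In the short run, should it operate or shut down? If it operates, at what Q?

Strip out fixed cost: VC = 100Q - 18Q^2 + Q^3. Then AVC = 100 - 18Q + Q^2 and MC = 100 - 36Q + 3Q^2.
AVC is minimized where dAVC/dQ = -18 + 2Q = 0, at Q = 9; min AVC = 100 - 18·9 + 9^2 = $19.
Since P = $139 ≥ min AVC = $19, price covers variable cost and the firm should produce.
Set P = MC: 139 = 100 - 36Q + 3Q^2 → -39 - 36Q + 3Q^2 = 0. The roots are Q = -1 and Q = 13; the profit-maximizing output is on the rising part of MC, so Q* = 13.
Check: AVC at Q = 13 is $35 ≤ P, so revenue covers variable cost.
Profit = P·Q − TC = 139·13 − 1005 = $802.

Produce at Q = 13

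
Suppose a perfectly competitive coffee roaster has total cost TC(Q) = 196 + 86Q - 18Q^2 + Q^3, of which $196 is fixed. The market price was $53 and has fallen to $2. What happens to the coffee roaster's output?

AVC = 86 - 18Q + Q^2, minimized at Q = 9 where min AVC = $5. MC = 86 - 36Q + 3Q^2.
At P = $53 ≥ min AVC, set P = MC on the rising branch: Q = 11.
At P = $2 < min AVC = $5, price no longer covers variable cost at any output, so the firm shuts down: Q = 0.

Output falls from 11 to 0 (the firm shuts down)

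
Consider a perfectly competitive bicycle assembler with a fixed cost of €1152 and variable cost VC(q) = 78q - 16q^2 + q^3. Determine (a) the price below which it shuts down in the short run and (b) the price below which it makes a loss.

Shutdown price = €14; break-even price = €126

AVC = 78 - 16q + q^2; minimized at q = 8, giving min AVC = €14. That is the shutdown price.
ATC = 1152/q + 78 - 16q + q^2. Setting dATC/dq = −1152/q^2 − 16 + 2q = 0 gives q = 12 (since 2·12^3 − 16·12^2 = 1152).
min ATC = 1152/12 + 78 − 16·12 + 12^2 = €126. That is the break-even price.
For €14 ≤ P < €126 the firm produces at a loss; below €14 it shuts down.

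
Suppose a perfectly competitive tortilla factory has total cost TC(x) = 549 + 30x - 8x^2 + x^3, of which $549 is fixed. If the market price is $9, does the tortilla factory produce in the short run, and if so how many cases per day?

From TC, MC = TC'(x) = 30 - 16x + 3x^2 and AVC = VC/x = 30 - 8x + x^2.
AVC is minimized where dAVC/dx = -8 + 2x = 0, at x = 4; min AVC = 30 - 8·4 + 4^2 = $14.
Since P = $9 < min AVC = $14, price fails to cover variable cost at any output.
Shutting down limits the loss to fixed cost, $549.

Shut down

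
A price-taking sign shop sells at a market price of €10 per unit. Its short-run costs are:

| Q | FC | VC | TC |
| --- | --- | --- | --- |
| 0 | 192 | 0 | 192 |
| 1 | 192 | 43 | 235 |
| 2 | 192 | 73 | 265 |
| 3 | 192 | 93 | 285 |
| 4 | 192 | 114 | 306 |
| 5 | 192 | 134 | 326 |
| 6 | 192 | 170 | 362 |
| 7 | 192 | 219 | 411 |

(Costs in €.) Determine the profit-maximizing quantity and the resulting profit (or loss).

Q = 0 (shut down); profit = -€192

Tabulate TR − TC: Q=0: -192; Q=1: -225; Q=2: -245; Q=3: -255; Q=4: -266; Q=5: -276; Q=6: -302; Q=7: -341.
Profit is highest at Q = 0. Equivalently, the lowest AVC in the table is 134/5 ≈ €26.80 at Q = 5, and P = €10 falls below it — price never covers variable cost, so the firm shuts down and loses only its fixed cost.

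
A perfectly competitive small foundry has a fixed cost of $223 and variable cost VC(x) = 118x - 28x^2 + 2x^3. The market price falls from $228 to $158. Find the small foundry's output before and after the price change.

AVC = 118 - 28x + 2x^2, minimized at x = 7 where min AVC = $20. MC = 118 - 56x + 6x^2.
At P = $228 ≥ min AVC, set P = MC on the rising branch: x = 11.
At P = $158 ≥ min AVC, set P = MC: x = 10. The firm stays open but cuts output.

Output falls from 11 to 10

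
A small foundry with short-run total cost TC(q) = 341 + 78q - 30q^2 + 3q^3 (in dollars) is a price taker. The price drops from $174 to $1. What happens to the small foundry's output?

Output falls from 8 to 0 (the firm shuts down)

MC = 78 - 60q + 9q^2; the shutdown threshold is min AVC = $3 (at q = 5).
With P = $174 above the shutdown price, P = MC gives q = 8.
At P = $1 < min AVC = $3, price no longer covers variable cost at any output, so the firm shuts down: q = 0.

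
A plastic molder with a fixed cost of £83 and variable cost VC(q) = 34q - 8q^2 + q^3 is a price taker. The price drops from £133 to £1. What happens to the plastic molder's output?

Output falls from 9 to 0 (the firm shuts down)

AVC = 34 - 8q + q^2, minimized at q = 4 where min AVC = £18. MC = 34 - 16q + 3q^2.
At P = £133 ≥ min AVC, set P = MC on the rising branch: q = 9.
At P = £1 < min AVC = £18, price no longer covers variable cost at any output, so the firm shuts down: q = 0.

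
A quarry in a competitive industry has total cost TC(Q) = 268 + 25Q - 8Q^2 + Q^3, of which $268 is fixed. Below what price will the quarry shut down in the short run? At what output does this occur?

The firm shuts down when price falls below the minimum of average variable cost. AVC = VC/Q = 25 - 8Q + Q^2.
At the minimum of AVC, MC = AVC. MC = 25 - 16Q + 3Q^2; setting MC = AVC gives 2Q^2 - 8Q = 0, so Q = 4. min AVC = 9.
For P < $9 the firm produces nothing.

$9 per unit, at Q = 4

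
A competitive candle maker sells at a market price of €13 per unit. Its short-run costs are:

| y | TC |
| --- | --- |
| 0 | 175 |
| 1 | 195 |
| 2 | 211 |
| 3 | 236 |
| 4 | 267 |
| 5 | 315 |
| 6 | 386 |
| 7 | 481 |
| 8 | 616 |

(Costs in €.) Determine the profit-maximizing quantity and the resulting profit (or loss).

Profit at each row (π = 13y − TC): y=0: -175; y=1: -182; y=2: -185; y=3: -197; y=4: -215; y=5: -250; y=6: -308; y=7: -390; y=8: -512.
Profit is highest at y = 0. Equivalently, the lowest AVC in the table is 36/2 ≈ €18 at y = 2, and P = €13 falls below it — price never covers variable cost, so the firm shuts down and loses only its fixed cost.

y = 0 (shut down); profit = -€175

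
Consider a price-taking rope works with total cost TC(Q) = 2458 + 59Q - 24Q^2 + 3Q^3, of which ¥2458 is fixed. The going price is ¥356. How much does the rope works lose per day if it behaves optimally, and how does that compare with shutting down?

AVC = 59 - 24Q + 3Q^2 has its minimum ¥11 at Q = 4; price ¥356 clears that bar, so the firm operates.
With MC = 59 - 48Q + 9Q^2, P = MC on the upward-sloping part at Q* = 9.
TR = 356·9 = 3204. TC = 2458 + 774 = 3232. Profit = 3204 − 3232 = -¥28.
That loss of ¥28 beats the ¥2458 the firm would lose by shutting down; producing recovers ¥2430 of fixed cost.

Profit = -¥28 at Q = 9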